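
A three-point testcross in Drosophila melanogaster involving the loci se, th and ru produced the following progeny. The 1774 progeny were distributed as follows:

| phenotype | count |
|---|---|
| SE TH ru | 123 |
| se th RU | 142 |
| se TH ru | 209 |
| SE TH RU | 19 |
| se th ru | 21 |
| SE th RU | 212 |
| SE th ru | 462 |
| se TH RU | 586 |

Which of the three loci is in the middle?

The two most frequent reciprocal classes, SE th ru and se TH RU, are the parental types, so the F1 was SE th ru / se TH RU.
The two rarest classes, se th ru and SE TH RU, are the double crossovers. Comparing them with the parentals, only the se allele has switched, so se is the middle locus and the order is th – se – ru.

se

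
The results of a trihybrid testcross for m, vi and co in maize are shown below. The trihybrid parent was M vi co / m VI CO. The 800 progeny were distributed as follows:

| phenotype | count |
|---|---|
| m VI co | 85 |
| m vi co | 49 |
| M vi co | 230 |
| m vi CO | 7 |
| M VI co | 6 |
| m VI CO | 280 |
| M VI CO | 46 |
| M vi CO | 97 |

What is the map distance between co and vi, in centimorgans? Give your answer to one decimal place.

24.4 centimorgans

The two rarest classes, M VI co and m vi CO, are the double crossovers. Comparing them with the parentals, only the vi allele has switched, so vi is the middle locus and the order is m – vi – co.
Crossovers in the vi–co interval produce the single-crossover classes M vi CO and m VI co (97 + 85 = 182) plus the double crossovers (13).
RF(vi–co) = (182 + 13) / 800 = 195/800 = 0.2437 → 24.4 centimorgans.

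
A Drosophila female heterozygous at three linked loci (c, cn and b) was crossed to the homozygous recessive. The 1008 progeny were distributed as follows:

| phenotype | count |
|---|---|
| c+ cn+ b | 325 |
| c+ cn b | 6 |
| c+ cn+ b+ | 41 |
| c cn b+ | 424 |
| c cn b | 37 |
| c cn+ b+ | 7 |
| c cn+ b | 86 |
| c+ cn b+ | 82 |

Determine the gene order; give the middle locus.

cn

The two most frequent reciprocal classes, c+ cn+ b and c cn b+, are the parental types, so the F1 was c+ cn+ b / c cn b+.
The two rarest classes, c+ cn b and c cn+ b+, are the double crossovers. Comparing them with the parentals, only the cn allele has switched, so cn is the middle locus and the order is c – cn – b.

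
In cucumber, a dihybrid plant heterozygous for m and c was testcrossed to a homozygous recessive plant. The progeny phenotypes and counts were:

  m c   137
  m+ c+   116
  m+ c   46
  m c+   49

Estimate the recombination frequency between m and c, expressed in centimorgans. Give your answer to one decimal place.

The two most frequent classes, m+ c+ (116) and m c (137), are the parental types, so the F1 was m+ c+ / m c.
The recombinant classes are m+ c and m c+: 46 + 49 = 95.
Recombination frequency = 95/348 = 0.2730 ≈ 27.3%, i.e. 27.3 centimorgans.

27.3 centimorgans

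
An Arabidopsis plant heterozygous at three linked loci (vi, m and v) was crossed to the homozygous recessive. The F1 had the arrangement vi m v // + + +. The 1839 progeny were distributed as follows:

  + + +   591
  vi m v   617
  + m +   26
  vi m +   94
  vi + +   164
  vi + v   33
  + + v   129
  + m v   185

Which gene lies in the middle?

m

The two rarest classes, vi + v and + m +, are the double crossovers. Comparing them with the parentals, only the m allele has switched, so m is the middle locus and the order is vi – m – v.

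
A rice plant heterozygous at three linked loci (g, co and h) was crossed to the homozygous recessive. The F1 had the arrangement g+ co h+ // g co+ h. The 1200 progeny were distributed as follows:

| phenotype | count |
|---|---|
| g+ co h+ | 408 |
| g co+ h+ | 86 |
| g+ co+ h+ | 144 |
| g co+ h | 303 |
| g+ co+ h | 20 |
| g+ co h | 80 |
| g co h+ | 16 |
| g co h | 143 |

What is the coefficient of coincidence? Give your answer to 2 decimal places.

0.66

The two rarest classes, g co h+ and g+ co+ h, are the double crossovers. Comparing them with the parentals, only the g allele has switched, so g is the middle locus and the order is co – g – h.
co–g: (287 + 36)/1200 = 0.2692; g–h: (166 + 36)/1200 = 0.1683.
Expected DCO frequency = 0.2692 × 0.1683 ≈ 0.04531; observed = 36/1200 ≈ 0.03000.
Coefficient of coincidence = 0.03000/0.04531 ≈ 0.66.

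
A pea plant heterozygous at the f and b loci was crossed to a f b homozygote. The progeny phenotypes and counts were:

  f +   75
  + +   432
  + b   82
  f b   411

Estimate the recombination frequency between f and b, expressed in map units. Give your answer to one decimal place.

15.7 map units

The two most frequent classes, + + (432) and f b (411), are the parental types, so the F1 was + + / f b.
The recombinant classes are + b and f +: 82 + 75 = 157.
Recombination frequency = 157/1000 = 0.1570 ≈ 15.7%, i.e. 15.7 map units.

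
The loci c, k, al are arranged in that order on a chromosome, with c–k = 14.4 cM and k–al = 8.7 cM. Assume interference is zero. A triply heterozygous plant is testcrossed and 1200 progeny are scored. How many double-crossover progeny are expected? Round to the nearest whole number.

Map distances give recombination frequencies of 0.144 and 0.087 for the two intervals.
With no interference, expected double-crossover frequency = 0.144 × 0.087 = 0.01253.
Expected number = 0.01253 × 1200 = 15.03 ≈ 15.

15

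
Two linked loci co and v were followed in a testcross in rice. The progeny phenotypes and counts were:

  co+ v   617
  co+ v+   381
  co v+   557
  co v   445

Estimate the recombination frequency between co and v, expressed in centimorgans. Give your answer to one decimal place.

The two most frequent classes, co+ v (617) and co v+ (557), are the parental types, so the F1 was co+ v / co v+.
The recombinant classes are co+ v+ and co v: 381 + 445 = 826.
Recombination frequency = 826/2000 = 0.4130 ≈ 41.3%, i.e. 41.3 centimorgans.

41.3 centimorgans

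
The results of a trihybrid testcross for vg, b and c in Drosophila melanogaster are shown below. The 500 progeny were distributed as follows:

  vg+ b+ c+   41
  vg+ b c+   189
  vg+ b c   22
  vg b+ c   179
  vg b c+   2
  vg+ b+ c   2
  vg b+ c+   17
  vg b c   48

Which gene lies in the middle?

vg

The two most frequent reciprocal classes, vg b+ c and vg+ b c+, are the parental types, so the F1 was vg b+ c / vg+ b c+.
The two rarest classes, vg+ b+ c and vg b c+, are the double crossovers. Comparing them with the parentals, only the vg allele has switched, so vg is the middle locus and the order is b – vg – c.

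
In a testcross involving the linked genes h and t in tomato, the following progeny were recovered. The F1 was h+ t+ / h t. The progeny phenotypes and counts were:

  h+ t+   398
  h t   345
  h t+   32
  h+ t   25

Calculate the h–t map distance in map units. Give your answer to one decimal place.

The recombinant classes are h+ t and h t+: 25 + 32 = 57.
Recombination frequency = 57/800 = 0.0712 ≈ 7.1%, i.e. 7.1 map units.

7.1 map units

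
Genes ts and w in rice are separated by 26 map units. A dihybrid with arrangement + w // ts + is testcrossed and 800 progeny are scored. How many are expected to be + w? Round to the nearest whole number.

296

A map distance of 26 map units corresponds to a recombination frequency of 0.260.
The F1 is + w / ts +, so + w is a parental gamete class with expected frequency (1 − r)/2 = 0.740/2 = 0.3700.
Expected number = 0.3700 × 800 = 296.00 ≈ 296.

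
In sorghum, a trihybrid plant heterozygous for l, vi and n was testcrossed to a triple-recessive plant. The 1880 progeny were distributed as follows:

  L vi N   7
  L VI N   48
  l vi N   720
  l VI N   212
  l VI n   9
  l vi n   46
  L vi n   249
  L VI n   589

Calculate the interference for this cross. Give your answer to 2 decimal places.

The two most frequent reciprocal classes, l vi N and L VI n, are the parental types, so the F1 was l vi N / L VI n.
The two rarest classes, L vi N and l VI n, are the double crossovers. Comparing them with the parentals, only the l allele has switched, so l is the middle locus and the order is vi – l – n.
vi–l: (461 + 16)/1880 = 0.2537; l–n: (94 + 16)/1880 = 0.0585.
Expected DCO frequency = 0.2537 × 0.0585 ≈ 0.01484; observed = 16/1880 ≈ 0.00851.
Coefficient of coincidence = 0.00851/0.01484 ≈ 0.57; interference = 1 − 0.57 = 0.43.

0.43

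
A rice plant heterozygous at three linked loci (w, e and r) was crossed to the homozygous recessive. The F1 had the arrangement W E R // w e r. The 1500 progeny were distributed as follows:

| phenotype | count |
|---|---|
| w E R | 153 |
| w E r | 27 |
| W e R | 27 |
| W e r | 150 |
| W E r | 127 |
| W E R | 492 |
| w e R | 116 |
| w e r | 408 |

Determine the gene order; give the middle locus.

The two rarest classes, W e R and w E r, are the double crossovers. Comparing them with the parentals, only the e allele has switched, so e is the middle locus and the order is w – e – r.

e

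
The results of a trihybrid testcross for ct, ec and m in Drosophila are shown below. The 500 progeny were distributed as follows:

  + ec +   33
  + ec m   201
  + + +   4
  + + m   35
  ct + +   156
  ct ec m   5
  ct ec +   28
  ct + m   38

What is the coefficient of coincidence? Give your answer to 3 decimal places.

0.781

The two most frequent reciprocal classes, ct + + and + ec m, are the parental types, so the F1 was ct + + / + ec m.
The two rarest classes, + + + and ct ec m, are the double crossovers. Comparing them with the parentals, only the ct allele has switched, so ct is the middle locus and the order is ec – ct – m.
ec–ct: (63 + 9)/500 = 0.1440; ct–m: (71 + 9)/500 = 0.1600.
Expected DCO frequency = 0.1440 × 0.1600 ≈ 0.02304; observed = 9/500 ≈ 0.01800.
Coefficient of coincidence = 0.01800/0.02304 ≈ 0.781.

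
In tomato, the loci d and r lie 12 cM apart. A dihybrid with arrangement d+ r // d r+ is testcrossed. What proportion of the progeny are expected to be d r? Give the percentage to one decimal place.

6.0%

A map distance of 12 cM corresponds to a recombination frequency of 0.120.
The F1 is d+ r / d r+, so d r is a recombinant gamete class with expected frequency r/2 = 0.120/2 = 0.0600.
That is 0.0600 = 6.0% of the progeny.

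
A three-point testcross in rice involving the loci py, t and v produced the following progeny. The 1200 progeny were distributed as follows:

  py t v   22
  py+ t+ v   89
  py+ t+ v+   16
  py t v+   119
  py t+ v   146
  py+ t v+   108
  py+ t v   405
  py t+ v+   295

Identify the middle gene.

py

The two most frequent reciprocal classes, py+ t v and py t+ v+, are the parental types, so the F1 was py+ t v / py t+ v+.
The two rarest classes, py t v and py+ t+ v+, are the double crossovers. Comparing them with the parentals, only the py allele has switched, so py is the middle locus and the order is v – py – t.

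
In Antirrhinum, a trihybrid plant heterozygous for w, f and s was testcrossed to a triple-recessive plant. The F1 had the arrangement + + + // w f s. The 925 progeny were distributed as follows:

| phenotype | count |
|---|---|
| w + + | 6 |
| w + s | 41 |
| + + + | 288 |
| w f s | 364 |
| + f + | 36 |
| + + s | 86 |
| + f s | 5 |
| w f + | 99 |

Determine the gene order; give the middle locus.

w

The two rarest classes, w + + and + f s, are the double crossovers. Comparing them with the parentals, only the w allele has switched, so w is the middle locus and the order is f – w – s.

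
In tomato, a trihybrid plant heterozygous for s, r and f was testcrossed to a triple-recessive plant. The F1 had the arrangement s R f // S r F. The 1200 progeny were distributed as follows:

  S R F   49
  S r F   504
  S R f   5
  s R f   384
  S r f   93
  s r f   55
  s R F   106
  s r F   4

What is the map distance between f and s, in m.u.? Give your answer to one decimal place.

The two rarest classes, S R f and s r F, are the double crossovers. Comparing them with the parentals, only the s allele has switched, so s is the middle locus and the order is f – s – r.
Crossovers in the f–s interval produce the single-crossover classes s R F and S r f (106 + 93 = 199) plus the double crossovers (9).
RF(f–s) = (199 + 9) / 1200 = 208/1200 = 0.1733 → 17.3 m.u.

17.3 m.u.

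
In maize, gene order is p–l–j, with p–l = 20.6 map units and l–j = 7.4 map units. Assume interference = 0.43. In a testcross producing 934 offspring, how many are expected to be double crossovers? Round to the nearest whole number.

8

Map distances give recombination frequencies of 0.206 and 0.074 for the two intervals.
With interference 0.43 (so coincidence = 0.57), expected double-crossover frequency = 0.206 × 0.074 × 0.57 = 0.00869.
Expected number = 0.00869 × 934 = 8.12 ≈ 8.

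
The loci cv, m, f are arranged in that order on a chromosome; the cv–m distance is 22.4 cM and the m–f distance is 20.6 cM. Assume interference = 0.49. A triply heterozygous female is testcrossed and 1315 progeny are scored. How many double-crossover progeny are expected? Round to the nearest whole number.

31

Map distances give recombination frequencies of 0.224 and 0.206 for the two intervals.
With interference 0.49 (so coincidence = 0.51), expected double-crossover frequency = 0.224 × 0.206 × 0.51 = 0.02353.
Expected number = 0.02353 × 1315 = 30.95 ≈ 31.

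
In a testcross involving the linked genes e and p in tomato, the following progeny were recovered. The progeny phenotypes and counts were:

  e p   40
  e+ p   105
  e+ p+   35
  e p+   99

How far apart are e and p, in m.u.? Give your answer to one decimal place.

The two most frequent classes, e+ p (105) and e p+ (99), are the parental types, so the F1 was e+ p / e p+.
The recombinant classes are e+ p+ and e p: 35 + 40 = 75.
Recombination frequency = 75/279 = 0.2688 ≈ 26.9%, i.e. 26.9 m.u.

26.9 m.u.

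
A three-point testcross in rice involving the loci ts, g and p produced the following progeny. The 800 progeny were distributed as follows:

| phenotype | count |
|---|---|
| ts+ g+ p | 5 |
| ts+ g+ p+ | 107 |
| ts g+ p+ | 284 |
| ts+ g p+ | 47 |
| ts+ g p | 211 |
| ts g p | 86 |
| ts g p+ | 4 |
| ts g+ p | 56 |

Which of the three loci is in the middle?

The two most frequent reciprocal classes, ts g+ p+ and ts+ g p, are the parental types, so the F1 was ts g+ p+ / ts+ g p.
The two rarest classes, ts g p+ and ts+ g+ p, are the double crossovers. Comparing them with the parentals, only the g allele has switched, so g is the middle locus and the order is ts – g – p.

g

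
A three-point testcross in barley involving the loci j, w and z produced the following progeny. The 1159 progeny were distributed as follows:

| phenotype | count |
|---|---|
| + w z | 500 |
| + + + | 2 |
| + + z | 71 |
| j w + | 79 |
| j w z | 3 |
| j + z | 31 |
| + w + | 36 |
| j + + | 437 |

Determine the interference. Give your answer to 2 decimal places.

0.48

The two most frequent reciprocal classes, j + + and + w z, are the parental types, so the F1 was j + + / + w z.
The two rarest classes, + + + and j w z, are the double crossovers. Comparing them with the parentals, only the j allele has switched, so j is the middle locus and the order is w – j – z.
w–j: (150 + 5)/1159 = 0.1337; j–z: (67 + 5)/1159 = 0.0621.
Expected DCO frequency = 0.1337 × 0.0621 ≈ 0.00830; observed = 5/1159 ≈ 0.00431.
Coefficient of coincidence = 0.00431/0.00830 ≈ 0.52; interference = 1 − 0.52 = 0.48.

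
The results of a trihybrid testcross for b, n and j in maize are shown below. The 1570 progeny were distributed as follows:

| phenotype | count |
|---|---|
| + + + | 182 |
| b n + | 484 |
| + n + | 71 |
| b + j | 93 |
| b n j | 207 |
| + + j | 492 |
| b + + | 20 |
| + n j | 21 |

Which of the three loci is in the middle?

n

The two most frequent reciprocal classes, b n + and + + j, are the parental types, so the F1 was b n + / + + j.
The two rarest classes, b + + and + n j, are the double crossovers. Comparing them with the parentals, only the n allele has switched, so n is the middle locus and the order is j – n – b.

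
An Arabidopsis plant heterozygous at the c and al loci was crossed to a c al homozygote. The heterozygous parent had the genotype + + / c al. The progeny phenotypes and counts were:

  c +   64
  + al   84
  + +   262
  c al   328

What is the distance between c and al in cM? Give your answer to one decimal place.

The recombinant classes are + al and c +: 84 + 64 = 148.
Recombination frequency = 148/738 = 0.2005 ≈ 20.1%, i.e. 20.1 cM.

20.1 cM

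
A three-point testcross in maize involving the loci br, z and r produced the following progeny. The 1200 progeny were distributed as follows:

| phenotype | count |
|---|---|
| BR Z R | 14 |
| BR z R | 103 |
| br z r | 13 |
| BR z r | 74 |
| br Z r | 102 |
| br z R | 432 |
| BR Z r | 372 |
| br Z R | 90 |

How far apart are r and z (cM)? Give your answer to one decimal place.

15.9 cM

The two most frequent reciprocal classes, br z R and BR Z r, are the parental types, so the F1 was br z R / BR Z r.
The two rarest classes, br z r and BR Z R, are the double crossovers. Comparing them with the parentals, only the r allele has switched, so r is the middle locus and the order is z – r – br.
Crossovers in the z–r interval produce the single-crossover classes br Z R and BR z r (90 + 74 = 164) plus the double crossovers (27).
RF(z–r) = (164 + 27) / 1200 = 191/1200 = 0.1592 → 15.9 cM.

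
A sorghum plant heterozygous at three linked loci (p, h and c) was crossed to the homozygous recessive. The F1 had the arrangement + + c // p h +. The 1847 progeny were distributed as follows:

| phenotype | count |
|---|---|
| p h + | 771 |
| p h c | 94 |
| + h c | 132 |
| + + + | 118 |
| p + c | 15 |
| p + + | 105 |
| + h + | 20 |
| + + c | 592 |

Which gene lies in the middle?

The two rarest classes, p + c and + h +, are the double crossovers. Comparing them with the parentals, only the p allele has switched, so p is the middle locus and the order is c – p – h.

p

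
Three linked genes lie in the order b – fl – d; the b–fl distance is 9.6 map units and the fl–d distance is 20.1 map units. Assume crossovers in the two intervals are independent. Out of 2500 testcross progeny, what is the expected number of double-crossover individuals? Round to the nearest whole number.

Map distances give recombination frequencies of 0.096 and 0.201 for the two intervals.
With no interference, expected double-crossover frequency = 0.096 × 0.201 = 0.01930.
Expected number = 0.01930 × 2500 = 48.24 ≈ 48.

48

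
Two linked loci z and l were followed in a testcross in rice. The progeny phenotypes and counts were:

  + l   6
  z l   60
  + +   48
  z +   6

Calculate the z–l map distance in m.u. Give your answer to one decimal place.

10.0 m.u.

The two most frequent classes, + + (48) and z l (60), are the parental types, so the F1 was + + / z l.
The recombinant classes are + l and z +: 6 + 6 = 12.
Recombination frequency = 12/120 = 0.1000 ≈ 10.0%, i.e. 10.0 m.u.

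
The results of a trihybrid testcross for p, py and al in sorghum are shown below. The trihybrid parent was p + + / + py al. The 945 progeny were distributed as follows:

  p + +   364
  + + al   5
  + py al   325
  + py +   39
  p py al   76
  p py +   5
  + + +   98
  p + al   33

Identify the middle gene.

py

The two rarest classes, p py + and + + al, are the double crossovers. Comparing them with the parentals, only the py allele has switched, so py is the middle locus and the order is al – py – p.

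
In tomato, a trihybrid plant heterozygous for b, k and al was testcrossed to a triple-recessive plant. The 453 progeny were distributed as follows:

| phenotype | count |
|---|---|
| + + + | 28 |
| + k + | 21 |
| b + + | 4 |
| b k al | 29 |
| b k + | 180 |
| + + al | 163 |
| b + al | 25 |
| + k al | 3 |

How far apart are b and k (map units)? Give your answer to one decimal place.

11.7 map units

The two most frequent reciprocal classes, b k + and + + al, are the parental types, so the F1 was b k + / + + al.
The two rarest classes, b + + and + k al, are the double crossovers. Comparing them with the parentals, only the k allele has switched, so k is the middle locus and the order is b – k – al.
Crossovers in the b–k interval produce the single-crossover classes + k + and b + al (21 + 25 = 46) plus the double crossovers (7).
RF(b–k) = (46 + 7) / 453 = 53/453 = 0.1170 → 11.7 map units.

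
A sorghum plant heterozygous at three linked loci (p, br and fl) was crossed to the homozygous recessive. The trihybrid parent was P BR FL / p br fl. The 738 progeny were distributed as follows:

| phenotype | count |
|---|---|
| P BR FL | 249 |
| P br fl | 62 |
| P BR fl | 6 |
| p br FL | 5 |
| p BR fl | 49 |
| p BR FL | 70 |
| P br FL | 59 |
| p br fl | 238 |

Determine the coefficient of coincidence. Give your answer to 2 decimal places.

0.48

The two rarest classes, P BR fl and p br FL, are the double crossovers. Comparing them with the parentals, only the fl allele has switched, so fl is the middle locus and the order is p – fl – br.
p–fl: (132 + 11)/738 = 0.1938; fl–br: (108 + 11)/738 = 0.1612.
Expected DCO frequency = 0.1938 × 0.1612 ≈ 0.03124; observed = 11/738 ≈ 0.01491.
Coefficient of coincidence = 0.01491/0.03124 ≈ 0.48.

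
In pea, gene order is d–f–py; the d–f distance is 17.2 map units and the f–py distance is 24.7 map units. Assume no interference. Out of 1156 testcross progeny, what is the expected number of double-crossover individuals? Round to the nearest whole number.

Map distances give recombination frequencies of 0.172 and 0.247 for the two intervals.
With no interference, expected double-crossover frequency = 0.172 × 0.247 = 0.04248.
Expected number = 0.04248 × 1156 = 49.11 ≈ 49.

49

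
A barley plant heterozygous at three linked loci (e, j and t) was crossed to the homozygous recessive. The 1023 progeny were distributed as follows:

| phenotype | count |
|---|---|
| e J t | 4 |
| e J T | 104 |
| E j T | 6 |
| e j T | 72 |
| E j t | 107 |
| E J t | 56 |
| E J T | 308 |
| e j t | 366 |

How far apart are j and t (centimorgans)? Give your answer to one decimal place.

The two most frequent reciprocal classes, E J T and e j t, are the parental types, so the F1 was E J T / e j t.
The two rarest classes, E j T and e J t, are the double crossovers. Comparing them with the parentals, only the j allele has switched, so j is the middle locus and the order is e – j – t.
Crossovers in the j–t interval produce the single-crossover classes E J t and e j T (56 + 72 = 128) plus the double crossovers (10).
RF(j–t) = (128 + 10) / 1023 = 138/1023 = 0.1349 → 13.5 centimorgans.

13.5 centimorgans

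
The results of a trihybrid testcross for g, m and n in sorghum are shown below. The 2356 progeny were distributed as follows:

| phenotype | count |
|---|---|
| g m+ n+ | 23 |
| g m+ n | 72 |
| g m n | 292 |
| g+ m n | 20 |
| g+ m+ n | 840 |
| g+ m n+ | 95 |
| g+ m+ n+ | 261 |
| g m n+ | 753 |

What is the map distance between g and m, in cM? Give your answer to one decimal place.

8.9 cM

The two most frequent reciprocal classes, g m n+ and g+ m+ n, are the parental types, so the F1 was g m n+ / g+ m+ n.
The two rarest classes, g m+ n+ and g+ m n, are the double crossovers. Comparing them with the parentals, only the m allele has switched, so m is the middle locus and the order is g – m – n.
Crossovers in the g–m interval produce the single-crossover classes g+ m n+ and g m+ n (95 + 72 = 167) plus the double crossovers (43).
RF(g–m) = (167 + 43) / 2356 = 210/2356 = 0.0891 → 8.9 cM.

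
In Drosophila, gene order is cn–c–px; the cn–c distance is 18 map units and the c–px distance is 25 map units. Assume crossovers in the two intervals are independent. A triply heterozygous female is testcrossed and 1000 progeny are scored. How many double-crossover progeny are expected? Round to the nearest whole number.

45

Map distances give recombination frequencies of 0.180 and 0.250 for the two intervals.
With no interference, expected double-crossover frequency = 0.180 × 0.250 = 0.04500.
Expected number = 0.04500 × 1000 = 45.00 ≈ 45.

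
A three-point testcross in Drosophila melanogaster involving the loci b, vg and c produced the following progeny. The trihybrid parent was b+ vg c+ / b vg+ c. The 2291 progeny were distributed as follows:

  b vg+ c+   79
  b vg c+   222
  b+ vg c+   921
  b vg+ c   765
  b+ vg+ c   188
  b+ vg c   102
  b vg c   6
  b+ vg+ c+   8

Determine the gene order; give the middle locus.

vg

The two rarest classes, b+ vg+ c+ and b vg c, are the double crossovers. Comparing them with the parentals, only the vg allele has switched, so vg is the middle locus and the order is b – vg – c.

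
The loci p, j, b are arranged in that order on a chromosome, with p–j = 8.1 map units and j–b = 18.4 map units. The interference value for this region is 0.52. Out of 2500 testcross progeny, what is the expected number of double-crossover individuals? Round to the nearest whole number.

18

Map distances give recombination frequencies of 0.081 and 0.184 for the two intervals.
With interference 0.52 (so coincidence = 0.48), expected double-crossover frequency = 0.081 × 0.184 × 0.48 = 0.00715.
Expected number = 0.00715 × 2500 = 17.88 ≈ 18.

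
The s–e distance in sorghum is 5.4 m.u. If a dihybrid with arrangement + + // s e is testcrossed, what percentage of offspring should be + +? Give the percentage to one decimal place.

A map distance of 5.4 m.u. corresponds to a recombination frequency of 0.054.
The F1 is + + / s e, so + + is a parental gamete class with expected frequency (1 − r)/2 = 0.946/2 = 0.4730.
That is 0.4730 = 47.3% of the progeny.

47.3%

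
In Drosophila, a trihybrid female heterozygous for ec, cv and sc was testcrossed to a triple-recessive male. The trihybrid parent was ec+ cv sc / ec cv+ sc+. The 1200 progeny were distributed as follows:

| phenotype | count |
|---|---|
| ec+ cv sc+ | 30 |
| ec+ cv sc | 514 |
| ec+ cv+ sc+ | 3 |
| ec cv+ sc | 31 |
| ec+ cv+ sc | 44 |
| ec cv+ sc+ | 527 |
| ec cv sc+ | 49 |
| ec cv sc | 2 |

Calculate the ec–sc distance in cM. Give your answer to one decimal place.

5.5 cM

The two rarest classes, ec cv sc and ec+ cv+ sc+, are the double crossovers. Comparing them with the parentals, only the ec allele has switched, so ec is the middle locus and the order is sc – ec – cv.
Crossovers in the sc–ec interval produce the single-crossover classes ec+ cv sc+ and ec cv+ sc (30 + 31 = 61) plus the double crossovers (5).
RF(sc–ec) = (61 + 5) / 1200 = 66/1200 = 0.0550 → 5.5 cM.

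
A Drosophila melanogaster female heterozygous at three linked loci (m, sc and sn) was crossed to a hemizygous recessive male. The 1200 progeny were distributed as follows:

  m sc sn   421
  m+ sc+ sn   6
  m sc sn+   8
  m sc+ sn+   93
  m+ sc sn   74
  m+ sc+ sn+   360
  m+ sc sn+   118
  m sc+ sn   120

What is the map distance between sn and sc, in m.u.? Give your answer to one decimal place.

21.0 m.u.

The two most frequent reciprocal classes, m sc sn and m+ sc+ sn+, are the parental types, so the F1 was m sc sn / m+ sc+ sn+.
The two rarest classes, m sc sn+ and m+ sc+ sn, are the double crossovers. Comparing them with the parentals, only the sn allele has switched, so sn is the middle locus and the order is sc – sn – m.
Crossovers in the sc–sn interval produce the single-crossover classes m sc+ sn and m+ sc sn+ (120 + 118 = 238) plus the double crossovers (14).
RF(sc–sn) = (238 + 14) / 1200 = 252/1200 = 0.2100 → 21.0 m.u.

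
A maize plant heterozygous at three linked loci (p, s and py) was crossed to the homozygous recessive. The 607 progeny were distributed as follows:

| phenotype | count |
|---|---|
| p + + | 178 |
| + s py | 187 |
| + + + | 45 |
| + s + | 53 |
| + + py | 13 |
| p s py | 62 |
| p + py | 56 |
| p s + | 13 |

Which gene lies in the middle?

s

The two most frequent reciprocal classes, p + + and + s py, are the parental types, so the F1 was p + + / + s py.
The two rarest classes, p s + and + + py, are the double crossovers. Comparing them with the parentals, only the s allele has switched, so s is the middle locus and the order is py – s – p.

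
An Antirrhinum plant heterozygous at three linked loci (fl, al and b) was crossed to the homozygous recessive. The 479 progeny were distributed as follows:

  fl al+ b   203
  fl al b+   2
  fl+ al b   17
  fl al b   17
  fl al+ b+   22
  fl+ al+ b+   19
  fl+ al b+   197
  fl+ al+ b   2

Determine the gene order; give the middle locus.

fl

The two most frequent reciprocal classes, fl+ al b+ and fl al+ b, are the parental types, so the F1 was fl+ al b+ / fl al+ b.
The two rarest classes, fl al b+ and fl+ al+ b, are the double crossovers. Comparing them with the parentals, only the fl allele has switched, so fl is the middle locus and the order is al – fl – b.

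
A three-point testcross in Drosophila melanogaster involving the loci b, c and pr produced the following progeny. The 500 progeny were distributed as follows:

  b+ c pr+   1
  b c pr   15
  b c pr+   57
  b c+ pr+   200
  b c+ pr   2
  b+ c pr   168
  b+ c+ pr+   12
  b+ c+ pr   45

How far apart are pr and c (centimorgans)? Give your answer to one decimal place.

21.0 centimorgans

The two most frequent reciprocal classes, b+ c pr and b c+ pr+, are the parental types, so the F1 was b+ c pr / b c+ pr+.
The two rarest classes, b+ c pr+ and b c+ pr, are the double crossovers. Comparing them with the parentals, only the pr allele has switched, so pr is the middle locus and the order is b – pr – c.
Crossovers in the pr–c interval produce the single-crossover classes b+ c+ pr and b c pr+ (45 + 57 = 102) plus the double crossovers (3).
RF(pr–c) = (102 + 3) / 500 = 105/500 = 0.2100 → 21.0 centimorgans.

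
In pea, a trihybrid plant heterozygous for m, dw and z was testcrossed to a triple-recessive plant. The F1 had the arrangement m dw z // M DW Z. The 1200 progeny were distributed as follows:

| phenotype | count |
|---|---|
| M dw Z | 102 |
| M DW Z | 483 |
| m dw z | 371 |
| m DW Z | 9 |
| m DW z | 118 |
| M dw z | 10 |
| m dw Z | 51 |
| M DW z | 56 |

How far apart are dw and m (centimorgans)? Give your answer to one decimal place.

The two rarest classes, M dw z and m DW Z, are the double crossovers. Comparing them with the parentals, only the m allele has switched, so m is the middle locus and the order is dw – m – z.
Crossovers in the dw–m interval produce the single-crossover classes m DW z and M dw Z (118 + 102 = 220) plus the double crossovers (19).
RF(dw–m) = (220 + 19) / 1200 = 239/1200 = 0.1992 → 19.9 centimorgans.

19.9 centimorgans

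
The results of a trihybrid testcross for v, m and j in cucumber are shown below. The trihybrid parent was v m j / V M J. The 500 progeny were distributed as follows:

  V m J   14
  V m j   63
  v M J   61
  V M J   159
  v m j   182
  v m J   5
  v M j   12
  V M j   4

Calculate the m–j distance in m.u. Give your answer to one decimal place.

7.0 m.u.

The two rarest classes, v m J and V M j, are the double crossovers. Comparing them with the parentals, only the j allele has switched, so j is the middle locus and the order is v – j – m.
Crossovers in the j–m interval produce the single-crossover classes v M j and V m J (12 + 14 = 26) plus the double crossovers (9).
RF(j–m) = (26 + 9) / 500 = 35/500 = 0.0700 → 7.0 m.u.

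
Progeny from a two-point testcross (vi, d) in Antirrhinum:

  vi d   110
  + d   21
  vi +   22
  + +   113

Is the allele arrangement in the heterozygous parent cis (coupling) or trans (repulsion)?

The two most frequent classes are + + (113) and vi d (110); these are the parental (non-recombinant) types.
So the F1 carried + + on one chromosome and vi d on the other — the recessive alleles are on the same chromosome (cis / coupling).

cis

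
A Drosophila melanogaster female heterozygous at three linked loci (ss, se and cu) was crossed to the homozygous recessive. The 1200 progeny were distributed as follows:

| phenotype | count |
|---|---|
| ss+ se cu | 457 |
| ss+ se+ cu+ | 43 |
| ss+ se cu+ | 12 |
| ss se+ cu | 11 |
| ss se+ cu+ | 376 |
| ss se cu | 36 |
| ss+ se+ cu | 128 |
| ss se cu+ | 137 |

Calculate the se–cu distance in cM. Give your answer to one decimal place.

24.0 cM

The two most frequent reciprocal classes, ss+ se cu and ss se+ cu+, are the parental types, so the F1 was ss+ se cu / ss se+ cu+.
The two rarest classes, ss+ se cu+ and ss se+ cu, are the double crossovers. Comparing them with the parentals, only the cu allele has switched, so cu is the middle locus and the order is se – cu – ss.
Crossovers in the se–cu interval produce the single-crossover classes ss+ se+ cu and ss se cu+ (128 + 137 = 265) plus the double crossovers (23).
RF(se–cu) = (265 + 23) / 1200 = 288/1200 = 0.2400 → 24.0 cM.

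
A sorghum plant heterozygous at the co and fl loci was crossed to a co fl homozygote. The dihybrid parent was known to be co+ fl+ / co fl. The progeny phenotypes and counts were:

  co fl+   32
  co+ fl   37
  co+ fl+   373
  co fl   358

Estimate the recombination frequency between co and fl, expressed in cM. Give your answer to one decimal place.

8.6 cM

The recombinant classes are co+ fl and co fl+: 37 + 32 = 69.
Recombination frequency = 69/800 = 0.0862 ≈ 8.6%, i.e. 8.6 cM.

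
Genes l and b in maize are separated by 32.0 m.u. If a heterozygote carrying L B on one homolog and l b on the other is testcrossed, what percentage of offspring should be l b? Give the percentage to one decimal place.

34.0%

A map distance of 32.0 m.u. corresponds to a recombination frequency of 0.320.
The F1 is L B / l b, so l b is a parental gamete class with expected frequency (1 − r)/2 = 0.680/2 = 0.3400.
That is 0.3400 = 34.0% of the progeny.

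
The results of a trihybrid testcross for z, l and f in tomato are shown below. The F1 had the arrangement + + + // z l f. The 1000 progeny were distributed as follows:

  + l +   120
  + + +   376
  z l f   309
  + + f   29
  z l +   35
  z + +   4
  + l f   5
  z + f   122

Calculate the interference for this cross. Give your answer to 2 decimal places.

The two rarest classes, z + + and + l f, are the double crossovers. Comparing them with the parentals, only the z allele has switched, so z is the middle locus and the order is l – z – f.
l–z: (242 + 9)/1000 = 0.2510; z–f: (64 + 9)/1000 = 0.0730.
Expected DCO frequency = 0.2510 × 0.0730 ≈ 0.01832; observed = 9/1000 ≈ 0.00900.
Coefficient of coincidence = 0.00900/0.01832 ≈ 0.49; interference = 1 − 0.49 = 0.51.

0.51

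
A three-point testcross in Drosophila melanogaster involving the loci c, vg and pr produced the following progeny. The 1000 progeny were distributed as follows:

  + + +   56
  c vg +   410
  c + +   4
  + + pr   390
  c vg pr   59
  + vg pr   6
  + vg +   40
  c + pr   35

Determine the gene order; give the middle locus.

The two most frequent reciprocal classes, c vg + and + + pr, are the parental types, so the F1 was c vg + / + + pr.
The two rarest classes, c + + and + vg pr, are the double crossovers. Comparing them with the parentals, only the vg allele has switched, so vg is the middle locus and the order is c – vg – pr.

vg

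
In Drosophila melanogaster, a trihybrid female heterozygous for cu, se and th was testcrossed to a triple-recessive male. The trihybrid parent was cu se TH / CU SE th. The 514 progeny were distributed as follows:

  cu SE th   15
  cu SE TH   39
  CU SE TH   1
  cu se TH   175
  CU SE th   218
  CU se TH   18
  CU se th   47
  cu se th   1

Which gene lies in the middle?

th

The two rarest classes, cu se th and CU SE TH, are the double crossovers. Comparing them with the parentals, only the th allele has switched, so th is the middle locus and the order is se – th – cu.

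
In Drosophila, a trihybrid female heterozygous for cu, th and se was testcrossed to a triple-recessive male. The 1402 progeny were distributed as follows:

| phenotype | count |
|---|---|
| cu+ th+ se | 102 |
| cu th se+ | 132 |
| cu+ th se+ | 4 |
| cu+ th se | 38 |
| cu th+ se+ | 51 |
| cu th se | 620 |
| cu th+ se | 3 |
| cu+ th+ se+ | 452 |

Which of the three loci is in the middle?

th

The two most frequent reciprocal classes, cu th se and cu+ th+ se+, are the parental types, so the F1 was cu th se / cu+ th+ se+.
The two rarest classes, cu th+ se and cu+ th se+, are the double crossovers. Comparing them with the parentals, only the th allele has switched, so th is the middle locus and the order is se – th – cu.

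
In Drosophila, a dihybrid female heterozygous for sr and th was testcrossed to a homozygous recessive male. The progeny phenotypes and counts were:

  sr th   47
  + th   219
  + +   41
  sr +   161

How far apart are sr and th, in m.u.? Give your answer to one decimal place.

18.8 m.u.

The two most frequent classes, + th (219) and sr + (161), are the parental types, so the F1 was + th / sr +.
The recombinant classes are + + and sr th: 41 + 47 = 88.
Recombination frequency = 88/468 = 0.1880 ≈ 18.8%, i.e. 18.8 m.u.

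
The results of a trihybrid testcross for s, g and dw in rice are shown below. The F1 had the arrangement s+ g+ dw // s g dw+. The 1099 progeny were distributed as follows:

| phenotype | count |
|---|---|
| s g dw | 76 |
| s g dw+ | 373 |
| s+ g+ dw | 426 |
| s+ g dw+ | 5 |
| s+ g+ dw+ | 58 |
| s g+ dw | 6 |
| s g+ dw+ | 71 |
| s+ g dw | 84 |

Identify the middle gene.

The two rarest classes, s g+ dw and s+ g dw+, are the double crossovers. Comparing them with the parentals, only the s allele has switched, so s is the middle locus and the order is dw – s – g.

s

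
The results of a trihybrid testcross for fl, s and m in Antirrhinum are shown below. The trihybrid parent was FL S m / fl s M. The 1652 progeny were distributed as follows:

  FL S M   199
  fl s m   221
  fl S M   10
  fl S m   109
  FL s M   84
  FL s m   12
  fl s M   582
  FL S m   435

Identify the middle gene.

The two rarest classes, FL s m and fl S M, are the double crossovers. Comparing them with the parentals, only the s allele has switched, so s is the middle locus and the order is fl – s – m.

s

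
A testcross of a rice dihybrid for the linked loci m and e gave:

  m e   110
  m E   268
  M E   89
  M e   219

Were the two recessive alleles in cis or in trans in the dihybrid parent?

trans

The two most frequent classes are M e (219) and m E (268); these are the parental (non-recombinant) types.
So the F1 carried M e on one chromosome and m E on the other — the recessive alleles are on opposite chromosomes (trans / repulsion).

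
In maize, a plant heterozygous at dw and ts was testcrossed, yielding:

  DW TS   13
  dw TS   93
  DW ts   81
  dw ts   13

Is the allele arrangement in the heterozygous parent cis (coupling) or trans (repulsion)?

trans

The two most frequent classes are DW ts (81) and dw TS (93); these are the parental (non-recombinant) types.
So the F1 carried DW ts on one chromosome and dw TS on the other — the recessive alleles are on opposite chromosomes (trans / repulsion).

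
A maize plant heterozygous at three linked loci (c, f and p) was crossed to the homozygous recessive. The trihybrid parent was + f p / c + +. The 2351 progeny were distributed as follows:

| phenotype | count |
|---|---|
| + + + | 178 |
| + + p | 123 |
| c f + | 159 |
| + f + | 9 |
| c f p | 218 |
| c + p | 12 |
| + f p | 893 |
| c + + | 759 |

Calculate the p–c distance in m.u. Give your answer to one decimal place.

17.7 m.u.

The two rarest classes, + f + and c + p, are the double crossovers. Comparing them with the parentals, only the p allele has switched, so p is the middle locus and the order is f – p – c.
Crossovers in the p–c interval produce the single-crossover classes c f p and + + + (218 + 178 = 396) plus the double crossovers (21).
RF(p–c) = (396 + 21) / 2351 = 417/2351 = 0.1774 → 17.7 m.u.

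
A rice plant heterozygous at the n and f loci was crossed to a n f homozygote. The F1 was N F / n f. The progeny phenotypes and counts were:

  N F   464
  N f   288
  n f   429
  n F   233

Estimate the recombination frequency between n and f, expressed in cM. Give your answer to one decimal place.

36.8 cM

The recombinant classes are N f and n F: 288 + 233 = 521.
Recombination frequency = 521/1414 = 0.3685 ≈ 36.8%, i.e. 36.8 cM.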